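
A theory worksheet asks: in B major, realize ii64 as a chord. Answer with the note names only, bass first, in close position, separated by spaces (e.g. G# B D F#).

G# C# E

In B major, the second degree is C#, and the diatonic chord built there is a minor triad.
That chord is spelled C#-E-G#.
The figured bass 64 indicates second inversion, placing the fifth (G#) in the bass: G#-C#-E.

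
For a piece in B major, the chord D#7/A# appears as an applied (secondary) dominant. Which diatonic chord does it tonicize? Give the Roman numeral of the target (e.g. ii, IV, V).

vi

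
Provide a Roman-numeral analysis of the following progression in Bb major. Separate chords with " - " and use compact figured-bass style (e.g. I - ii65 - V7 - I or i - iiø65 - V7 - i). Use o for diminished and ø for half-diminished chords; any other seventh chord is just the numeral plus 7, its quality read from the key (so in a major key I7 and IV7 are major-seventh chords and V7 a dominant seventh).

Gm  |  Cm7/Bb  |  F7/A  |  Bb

vi - ii42 - V65 - I

Gm: minor triad on G = scale degree 6 → vi.
Cm7/Bb: root C is the supertonic; minor seventh chord there is ii42.
F7/A: dominant seventh chord on F = scale degree 5 → V65.
Bb: major triad on Bb = scale degree 1 → I.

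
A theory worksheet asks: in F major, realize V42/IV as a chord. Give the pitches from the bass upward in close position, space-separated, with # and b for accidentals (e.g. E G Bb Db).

Eb F A C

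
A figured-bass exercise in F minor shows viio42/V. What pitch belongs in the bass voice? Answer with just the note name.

The applied chord viio42/V is rooted on B: B-D-F-Ab.
The figure 42 means third inversion — the seventh is in the bass.

Ab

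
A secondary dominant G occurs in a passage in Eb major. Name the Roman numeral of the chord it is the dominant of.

vi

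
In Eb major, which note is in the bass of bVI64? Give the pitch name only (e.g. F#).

bVI in Eb major has root Cb; the chord is Cb-Eb-Gb.
The figure 64 means second inversion — the fifth is in the bass.

Gb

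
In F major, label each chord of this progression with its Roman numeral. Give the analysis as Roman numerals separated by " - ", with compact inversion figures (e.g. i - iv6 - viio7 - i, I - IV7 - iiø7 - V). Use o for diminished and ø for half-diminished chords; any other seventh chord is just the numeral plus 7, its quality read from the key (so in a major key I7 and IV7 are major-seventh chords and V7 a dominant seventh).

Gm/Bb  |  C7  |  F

ii6 - V7 - I

Gm/Bb has root G, degree 2 in F major, so ii6.
C7: root C is the dominant; dominant seventh chord there is V7.
F: major triad on F = scale degree 1 → I.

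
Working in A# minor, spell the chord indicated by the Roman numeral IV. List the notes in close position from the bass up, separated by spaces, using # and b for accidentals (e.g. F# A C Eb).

D# F## A#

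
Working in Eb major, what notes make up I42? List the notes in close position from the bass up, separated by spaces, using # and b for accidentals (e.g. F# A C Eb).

In Eb major, the first degree is Eb, and the diatonic chord built there is a major seventh chord.
That chord is spelled Eb-G-Bb-D.
With the 42 figure the chord is in third inversion; from the bass D upward in close position it reads D-Eb-G-Bb.

D Eb G Bb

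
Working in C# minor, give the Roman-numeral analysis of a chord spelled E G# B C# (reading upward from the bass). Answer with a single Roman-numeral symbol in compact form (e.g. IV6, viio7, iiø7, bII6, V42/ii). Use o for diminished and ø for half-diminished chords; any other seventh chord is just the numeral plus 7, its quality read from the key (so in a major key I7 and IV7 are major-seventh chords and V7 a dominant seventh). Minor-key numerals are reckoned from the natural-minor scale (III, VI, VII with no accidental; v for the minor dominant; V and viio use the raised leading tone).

i65

Stacked in thirds the chord is C#-E-G#-B: a minor seventh chord on C#.
In C# minor, C# is the tonic; the diatonic minor seventh chord there is i7.
With E in the bass the chord is in first inversion, so the figured bass is 65.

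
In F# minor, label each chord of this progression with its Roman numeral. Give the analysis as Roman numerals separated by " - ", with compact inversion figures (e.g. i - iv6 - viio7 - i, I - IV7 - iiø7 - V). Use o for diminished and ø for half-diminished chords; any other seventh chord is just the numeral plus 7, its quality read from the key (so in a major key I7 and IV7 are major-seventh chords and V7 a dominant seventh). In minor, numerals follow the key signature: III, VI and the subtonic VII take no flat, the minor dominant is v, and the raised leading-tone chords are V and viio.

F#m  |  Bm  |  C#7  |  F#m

F#m: root F# is the tonic; minor triad there is i.
Bm has root B, degree 4 in F# minor, so iv.
C#7 has root C#, degree 5 in F# minor, so V7.
F#m has root F#, degree 1 in F# minor, so i.

i - iv - V7 - i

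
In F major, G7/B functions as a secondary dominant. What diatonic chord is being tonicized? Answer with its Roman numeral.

V

The chord is a dominant seventh chord on G.
A dominant resolves down a perfect fifth: G → C. In F major, C is scale degree 5, i.e. V.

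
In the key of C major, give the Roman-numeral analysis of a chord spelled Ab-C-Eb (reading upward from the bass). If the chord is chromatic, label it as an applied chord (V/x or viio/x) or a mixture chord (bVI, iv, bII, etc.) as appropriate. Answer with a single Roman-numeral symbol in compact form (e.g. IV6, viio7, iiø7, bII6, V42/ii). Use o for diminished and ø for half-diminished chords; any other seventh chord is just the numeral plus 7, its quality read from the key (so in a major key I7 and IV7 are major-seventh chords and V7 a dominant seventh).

bVI

Stacked in thirds the chord is Ab-C-Eb: a major triad on Ab.
Ab is the lowered sixth degree of C major (diatonic 6 would be A). This is a major triad on the lowered sixth degree, borrowed from the parallel minor.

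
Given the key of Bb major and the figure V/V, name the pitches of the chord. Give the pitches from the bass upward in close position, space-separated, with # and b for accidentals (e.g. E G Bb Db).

C E G

V/V is a secondary dominant — the dominant triad of V. V in Bb major is F, so the applied chord's root is C, a perfect fifth above.
Building a major triad on C gives C-E-G.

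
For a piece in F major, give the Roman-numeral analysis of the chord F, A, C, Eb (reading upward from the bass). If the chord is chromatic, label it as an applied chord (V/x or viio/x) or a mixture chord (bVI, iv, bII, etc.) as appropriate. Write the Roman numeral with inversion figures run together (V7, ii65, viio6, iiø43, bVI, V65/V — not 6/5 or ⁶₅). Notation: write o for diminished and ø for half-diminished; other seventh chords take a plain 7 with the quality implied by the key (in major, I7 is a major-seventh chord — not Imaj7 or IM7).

V7/IV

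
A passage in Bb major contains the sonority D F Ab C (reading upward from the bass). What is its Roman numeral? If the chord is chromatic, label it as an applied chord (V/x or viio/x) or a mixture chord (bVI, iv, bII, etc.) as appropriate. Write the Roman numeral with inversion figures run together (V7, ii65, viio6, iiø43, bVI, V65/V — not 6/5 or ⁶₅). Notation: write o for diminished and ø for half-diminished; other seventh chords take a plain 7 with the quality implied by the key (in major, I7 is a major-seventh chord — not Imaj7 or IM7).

Stacked in thirds the chord is D-F-Ab-C: a half-diminished seventh chord on D.
D sits a half step below Eb (IV in Bb major); a diminished chord there is the applied leading-tone chord of IV.

viiø7/IV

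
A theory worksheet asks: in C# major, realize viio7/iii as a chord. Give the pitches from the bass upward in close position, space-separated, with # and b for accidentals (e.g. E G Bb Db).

D## F## A# C#

The slash marks an applied leading-tone chord: viio of iii. In C# major, iii is E#, so the leading tone to it is D##, a half step below.
Building a fully diminished seventh chord on D## gives D##-F##-A#-C#.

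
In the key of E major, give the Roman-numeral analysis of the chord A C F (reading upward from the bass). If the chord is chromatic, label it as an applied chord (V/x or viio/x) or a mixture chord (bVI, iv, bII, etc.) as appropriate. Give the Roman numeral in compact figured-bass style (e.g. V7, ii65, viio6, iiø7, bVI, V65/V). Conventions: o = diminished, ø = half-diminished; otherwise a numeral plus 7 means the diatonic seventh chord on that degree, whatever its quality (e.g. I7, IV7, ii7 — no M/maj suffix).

The pitches F-A-C form a major triad rooted on F.
F is the lowered second degree of E major (diatonic 2 would be F#). This is the Neapolitan sixth — a major triad on the lowered second degree, here in its customary first inversion.
With A in the bass the chord is in first inversion, so the figured bass is 6.

bII6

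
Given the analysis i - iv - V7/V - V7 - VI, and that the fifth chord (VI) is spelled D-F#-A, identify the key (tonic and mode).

F# minor

The anchor chord is a major triad on D, labeled VI.
Counting down 5 scale steps from D places the tonic on F#; a major triad on degree 6 is diatonic only in minor.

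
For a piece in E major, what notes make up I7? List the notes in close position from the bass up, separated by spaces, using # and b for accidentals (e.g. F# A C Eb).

E G# B D#

In E major, the first degree is E, and the diatonic chord built there is a major seventh chord.
That chord is spelled E-G#-B-D#.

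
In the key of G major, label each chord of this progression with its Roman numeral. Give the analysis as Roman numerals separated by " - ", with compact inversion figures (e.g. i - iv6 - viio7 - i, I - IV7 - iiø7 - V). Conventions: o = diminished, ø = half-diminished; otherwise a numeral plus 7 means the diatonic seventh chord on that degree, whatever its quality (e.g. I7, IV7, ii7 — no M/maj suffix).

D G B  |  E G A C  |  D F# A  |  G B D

I64 - ii43 - V - I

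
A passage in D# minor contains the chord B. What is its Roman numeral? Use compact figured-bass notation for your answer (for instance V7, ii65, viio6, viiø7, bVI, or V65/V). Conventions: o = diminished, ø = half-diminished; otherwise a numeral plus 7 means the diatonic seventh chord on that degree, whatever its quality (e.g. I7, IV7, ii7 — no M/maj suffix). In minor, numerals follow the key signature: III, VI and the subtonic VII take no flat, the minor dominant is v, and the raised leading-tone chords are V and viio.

Stacked in thirds the chord is B-D#-F#: a major triad on B.
B is scale degree 6 in D# minor, and a major triad on that degree is written VI.

VI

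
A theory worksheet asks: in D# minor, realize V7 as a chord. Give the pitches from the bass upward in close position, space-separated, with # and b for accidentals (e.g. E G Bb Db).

In D# minor, the dominant is A#. The dominant is major (leading tone raised), so V is a dominant seventh chord.
That chord is spelled A#-C##-E#-G#.

A# C## E# G#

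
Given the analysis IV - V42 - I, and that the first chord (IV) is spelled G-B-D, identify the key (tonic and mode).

D major

The anchor chord is a major triad on G, labeled IV.
Counting down 3 scale steps from G places the tonic on D; a major triad on degree 4 is diatonic only in major.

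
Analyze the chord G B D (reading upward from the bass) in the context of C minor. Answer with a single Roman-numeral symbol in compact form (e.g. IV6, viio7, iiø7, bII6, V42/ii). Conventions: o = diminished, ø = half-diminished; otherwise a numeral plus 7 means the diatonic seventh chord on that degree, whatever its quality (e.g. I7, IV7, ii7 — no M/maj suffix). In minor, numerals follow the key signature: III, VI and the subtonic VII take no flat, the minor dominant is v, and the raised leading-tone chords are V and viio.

Stacked in thirds the chord is G-B-D: a major triad on G.
G is scale degree 5 in C minor, and a major triad on that degree is written V.

V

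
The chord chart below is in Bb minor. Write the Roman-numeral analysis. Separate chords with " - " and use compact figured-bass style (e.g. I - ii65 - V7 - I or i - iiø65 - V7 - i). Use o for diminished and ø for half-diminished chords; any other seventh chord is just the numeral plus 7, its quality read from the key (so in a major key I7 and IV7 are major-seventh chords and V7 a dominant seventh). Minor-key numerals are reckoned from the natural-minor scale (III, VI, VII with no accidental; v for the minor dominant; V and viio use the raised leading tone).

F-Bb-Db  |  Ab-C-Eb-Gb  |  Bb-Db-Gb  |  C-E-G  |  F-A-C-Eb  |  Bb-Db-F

F-Bb-Db: minor triad on Bb = scale degree 1 → i64.
Ab-C-Eb-Gb: dominant seventh chord on Ab = scale degree 7 → VII7.
Bb-Db-Gb: root Gb is the submediant; major triad there is VI6.
C-E-G: chromatic; C is V of V, so V/V.
F-A-C-Eb: root F is the dominant; dominant seventh chord there is V7.
Bb-Db-F has root Bb, degree 1 in Bb minor, so i.

i64 - VII7 - VI6 - V/V - V7 - i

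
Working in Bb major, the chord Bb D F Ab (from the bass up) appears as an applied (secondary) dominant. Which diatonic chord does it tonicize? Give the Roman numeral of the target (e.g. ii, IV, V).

IV

The chord is a dominant seventh chord on Bb.
A dominant resolves down a perfect fifth: Bb → Eb. In Bb major, Eb is scale degree 4, i.e. IV.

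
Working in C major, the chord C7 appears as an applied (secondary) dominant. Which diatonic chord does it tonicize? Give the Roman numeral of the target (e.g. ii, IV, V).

IV

The chord is a dominant seventh chord on C.
A dominant resolves down a perfect fifth: C → F. In C major, F is scale degree 4, i.e. IV.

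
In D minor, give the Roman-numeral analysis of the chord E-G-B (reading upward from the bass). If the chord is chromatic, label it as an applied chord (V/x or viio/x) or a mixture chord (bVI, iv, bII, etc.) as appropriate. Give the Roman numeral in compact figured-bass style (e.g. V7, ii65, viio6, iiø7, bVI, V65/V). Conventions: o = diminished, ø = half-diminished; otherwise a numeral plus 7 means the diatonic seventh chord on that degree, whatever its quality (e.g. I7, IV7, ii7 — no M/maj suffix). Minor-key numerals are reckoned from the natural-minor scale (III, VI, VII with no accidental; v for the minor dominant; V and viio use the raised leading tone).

ii

The pitches E-G-B form a minor triad rooted on E.
E is the second degree of D minor. This is the minor supertonic, borrowed from the parallel major (the Dorian ii).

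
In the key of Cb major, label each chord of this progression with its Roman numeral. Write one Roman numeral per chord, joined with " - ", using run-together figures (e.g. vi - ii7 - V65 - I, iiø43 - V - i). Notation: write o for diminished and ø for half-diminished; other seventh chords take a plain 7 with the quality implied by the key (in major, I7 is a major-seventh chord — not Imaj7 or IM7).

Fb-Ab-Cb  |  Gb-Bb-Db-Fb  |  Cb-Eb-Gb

IV - V7 - I

Fb-Ab-Cb has root Fb, degree 4 in Cb major, so IV.
Gb-Bb-Db-Fb has root Gb, degree 5 in Cb major, so V7.
Cb-Eb-Gb: major triad on Cb = scale degree 1 → I.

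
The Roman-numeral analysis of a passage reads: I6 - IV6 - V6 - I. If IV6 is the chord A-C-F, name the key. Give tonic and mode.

C major

IV6 is given as A-C-F — a major triad with root F.
If F is scale degree 4 and the mode makes that degree carry a major triad, the tonic is C and the mode is major.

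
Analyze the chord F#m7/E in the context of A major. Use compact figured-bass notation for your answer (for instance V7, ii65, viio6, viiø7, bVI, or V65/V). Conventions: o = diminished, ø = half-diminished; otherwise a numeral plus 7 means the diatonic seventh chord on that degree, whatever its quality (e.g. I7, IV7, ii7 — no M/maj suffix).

vi42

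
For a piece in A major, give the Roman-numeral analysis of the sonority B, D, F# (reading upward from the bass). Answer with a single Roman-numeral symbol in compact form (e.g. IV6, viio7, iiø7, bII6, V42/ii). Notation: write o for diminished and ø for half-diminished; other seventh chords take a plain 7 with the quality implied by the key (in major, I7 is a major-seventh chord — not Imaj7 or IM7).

Stacked in thirds the chord is B-D-F#: a minor triad on B.
B is scale degree 2 in A major, and a minor triad on that degree is written ii.

ii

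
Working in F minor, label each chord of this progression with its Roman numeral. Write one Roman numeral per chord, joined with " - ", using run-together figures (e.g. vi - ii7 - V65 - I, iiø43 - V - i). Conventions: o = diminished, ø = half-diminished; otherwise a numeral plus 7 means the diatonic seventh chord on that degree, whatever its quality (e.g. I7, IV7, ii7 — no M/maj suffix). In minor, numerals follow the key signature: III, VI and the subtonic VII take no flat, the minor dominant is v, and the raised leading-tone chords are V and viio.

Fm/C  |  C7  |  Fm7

i64 - V7 - i7

Fm/C: minor triad on F = scale degree 1 → i64.
C7: dominant seventh chord on C = scale degree 5 → V7.
Fm7: root F is the tonic; minor seventh chord there is i7.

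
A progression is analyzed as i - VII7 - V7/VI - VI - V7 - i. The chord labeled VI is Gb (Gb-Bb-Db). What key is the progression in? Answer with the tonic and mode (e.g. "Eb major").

Bb minor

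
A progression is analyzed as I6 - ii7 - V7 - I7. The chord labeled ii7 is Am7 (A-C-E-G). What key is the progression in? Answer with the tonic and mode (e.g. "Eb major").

G major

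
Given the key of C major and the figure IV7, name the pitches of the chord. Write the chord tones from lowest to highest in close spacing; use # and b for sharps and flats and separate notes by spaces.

F A C E

In C major, the subdominant is F, and the diatonic chord built there is a major seventh chord.
That chord is spelled F-A-C-E.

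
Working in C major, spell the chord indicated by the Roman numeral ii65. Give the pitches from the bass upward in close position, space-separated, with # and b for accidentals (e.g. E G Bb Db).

F A C D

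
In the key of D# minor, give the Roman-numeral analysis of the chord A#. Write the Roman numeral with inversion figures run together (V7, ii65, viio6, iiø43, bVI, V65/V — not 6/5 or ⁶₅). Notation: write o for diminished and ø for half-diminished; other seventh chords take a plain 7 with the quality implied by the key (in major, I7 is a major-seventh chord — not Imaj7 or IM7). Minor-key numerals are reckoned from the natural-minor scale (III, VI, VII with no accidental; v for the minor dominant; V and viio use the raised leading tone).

V

The pitches A#-C##-E# form a major triad rooted on A#.
A# is scale degree 5 in D# minor, and a major triad on that degree is written V.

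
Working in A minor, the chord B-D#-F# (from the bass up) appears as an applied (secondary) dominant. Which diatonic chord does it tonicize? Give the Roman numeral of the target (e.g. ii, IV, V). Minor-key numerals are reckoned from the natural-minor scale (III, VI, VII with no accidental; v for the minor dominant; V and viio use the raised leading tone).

V

The chord is a major triad on B.
A dominant resolves down a perfect fifth: B → E. In A minor, E is scale degree 5, i.e. V.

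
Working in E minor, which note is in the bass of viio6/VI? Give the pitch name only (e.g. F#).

The applied chord viio6/VI is rooted on B: B-D-F.
The figure 6 means first inversion — the third is in the bass.

D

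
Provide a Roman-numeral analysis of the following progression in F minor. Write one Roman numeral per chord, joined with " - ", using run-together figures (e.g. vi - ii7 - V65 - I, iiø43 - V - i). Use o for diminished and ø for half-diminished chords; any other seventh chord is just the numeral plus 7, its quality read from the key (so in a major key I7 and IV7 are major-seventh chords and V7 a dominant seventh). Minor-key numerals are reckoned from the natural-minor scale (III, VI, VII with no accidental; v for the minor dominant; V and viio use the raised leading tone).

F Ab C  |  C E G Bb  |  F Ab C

i - V7 - i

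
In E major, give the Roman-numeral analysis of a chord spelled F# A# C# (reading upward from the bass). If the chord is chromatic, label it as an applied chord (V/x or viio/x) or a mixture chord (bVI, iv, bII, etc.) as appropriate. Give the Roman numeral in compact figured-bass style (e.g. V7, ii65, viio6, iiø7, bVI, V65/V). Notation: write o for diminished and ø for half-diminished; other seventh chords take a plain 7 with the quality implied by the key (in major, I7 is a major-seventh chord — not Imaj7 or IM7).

V/V

Stacked in thirds the chord is F#-A#-C#: a major triad on F#.
F# is not a diatonic chord root with this quality in E major, but it lies a perfect fifth above B (V), so the chord functions as an applied dominant of V.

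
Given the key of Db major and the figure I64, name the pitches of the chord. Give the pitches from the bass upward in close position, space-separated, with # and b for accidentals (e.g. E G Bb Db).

Ab Db F

In Db major, scale degree 1 is Db, and the diatonic chord built there is a major triad.
That chord is spelled Db-F-Ab.
With the 64 figure the chord is in second inversion; from the bass Ab upward in close position it reads Ab-Db-F.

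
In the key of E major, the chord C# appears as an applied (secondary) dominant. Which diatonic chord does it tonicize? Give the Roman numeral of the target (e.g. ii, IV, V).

The chord is a major triad on C#.
A dominant resolves down a perfect fifth: C# → F#. In E major, F# is scale degree 2, i.e. ii.

ii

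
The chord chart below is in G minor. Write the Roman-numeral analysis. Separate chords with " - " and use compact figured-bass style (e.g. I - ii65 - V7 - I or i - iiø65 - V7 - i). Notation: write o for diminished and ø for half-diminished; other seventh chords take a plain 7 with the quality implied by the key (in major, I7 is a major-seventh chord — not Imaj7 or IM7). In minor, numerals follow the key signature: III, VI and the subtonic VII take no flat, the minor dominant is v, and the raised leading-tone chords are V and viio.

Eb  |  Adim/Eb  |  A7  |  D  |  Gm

Eb: root Eb is the submediant; major triad there is VI.
Adim/Eb: diminished triad on A = scale degree 2 → iio64.
A7: chromatic; A is V of V, so V7/V.
D: major triad on D = scale degree 5 → V.
Gm: root G is the tonic; minor triad there is i.

VI - iio64 - V7/V - V - i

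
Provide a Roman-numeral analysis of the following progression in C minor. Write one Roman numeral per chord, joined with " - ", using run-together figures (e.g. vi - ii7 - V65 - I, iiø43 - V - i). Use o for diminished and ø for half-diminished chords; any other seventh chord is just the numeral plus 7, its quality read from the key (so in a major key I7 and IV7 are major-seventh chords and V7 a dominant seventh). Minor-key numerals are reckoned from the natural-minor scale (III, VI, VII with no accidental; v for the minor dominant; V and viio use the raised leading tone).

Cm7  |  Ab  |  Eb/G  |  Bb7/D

i7 - VI - III6 - VII65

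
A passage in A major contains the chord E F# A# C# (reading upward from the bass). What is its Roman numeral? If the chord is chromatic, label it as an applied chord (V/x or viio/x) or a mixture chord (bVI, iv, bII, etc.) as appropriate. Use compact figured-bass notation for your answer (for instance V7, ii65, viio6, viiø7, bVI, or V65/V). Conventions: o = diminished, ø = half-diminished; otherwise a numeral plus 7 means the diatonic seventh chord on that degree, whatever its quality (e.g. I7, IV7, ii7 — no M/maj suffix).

The pitches F#-A#-C#-E form a dominant seventh chord rooted on F#.
F# is not a diatonic chord root with this quality in A major, but it lies a perfect fifth above B (ii), so the chord functions as an applied dominant of ii.
With E in the bass the chord is in third inversion, so the figured bass is 42.

V42/ii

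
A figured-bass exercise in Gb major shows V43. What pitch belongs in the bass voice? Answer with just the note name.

Ab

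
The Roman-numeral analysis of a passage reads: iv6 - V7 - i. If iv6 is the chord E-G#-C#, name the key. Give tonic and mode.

The anchor chord is a minor triad on C#, labeled iv6.
Counting down 3 scale steps from C# places the tonic on G#; a minor triad on degree 4 is diatonic only in minor.

G# minor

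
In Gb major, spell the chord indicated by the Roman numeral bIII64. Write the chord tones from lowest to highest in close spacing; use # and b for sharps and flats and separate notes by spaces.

Fb Bbb Db

Scale degree 3 in Gb major is Bb; lowering it a half step gives Bbb. bIII64 is a major triad on the lowered third degree, borrowed from the parallel minor.
So the chord is Bbb-Db-Fb.
With the 64 figure the chord is in second inversion; from the bass Fb upward in close position it reads Fb-Bbb-Db.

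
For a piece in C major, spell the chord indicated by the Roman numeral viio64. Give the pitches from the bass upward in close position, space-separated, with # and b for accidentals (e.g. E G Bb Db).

F B D

In C major, the seventh degree is B, and the diatonic chord built there is a diminished triad.
That chord is spelled B-D-F.
With the 64 figure the chord is in second inversion; from the bass F upward in close position it reads F-B-D.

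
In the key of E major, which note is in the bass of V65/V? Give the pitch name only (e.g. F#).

The applied chord V65/V is rooted on F#: F#-A#-C#-E.
The figure 65 means first inversion — the third is in the bass.

A#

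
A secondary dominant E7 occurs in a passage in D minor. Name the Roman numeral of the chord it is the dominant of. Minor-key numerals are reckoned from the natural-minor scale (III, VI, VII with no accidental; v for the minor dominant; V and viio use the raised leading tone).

V

The chord is a dominant seventh chord on E.
A dominant resolves down a perfect fifth: E → A. In D minor, A is scale degree 5, i.e. V.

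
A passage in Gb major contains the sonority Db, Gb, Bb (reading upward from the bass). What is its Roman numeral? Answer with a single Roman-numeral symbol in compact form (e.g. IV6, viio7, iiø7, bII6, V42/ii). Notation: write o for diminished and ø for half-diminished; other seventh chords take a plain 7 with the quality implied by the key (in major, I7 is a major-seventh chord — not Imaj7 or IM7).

Stacked in thirds the chord is Gb-Bb-Db: a major triad on Gb.
In Gb major, Gb is the tonic; the diatonic major triad there is I.
With Db in the bass the chord is in second inversion, so the figured bass is 64.

I64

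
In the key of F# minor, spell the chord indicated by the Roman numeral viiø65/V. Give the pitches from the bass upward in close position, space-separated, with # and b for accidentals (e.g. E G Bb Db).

D# F# A# B#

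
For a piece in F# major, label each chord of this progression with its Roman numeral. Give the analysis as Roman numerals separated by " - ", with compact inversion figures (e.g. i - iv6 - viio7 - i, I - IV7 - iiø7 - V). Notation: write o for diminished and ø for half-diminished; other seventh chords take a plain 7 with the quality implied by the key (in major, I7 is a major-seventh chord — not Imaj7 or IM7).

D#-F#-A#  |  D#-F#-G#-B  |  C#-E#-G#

vi - ii43 - V

D#-F#-A#: root D# is the submediant; minor triad there is vi.
D#-F#-G#-B: root G# is the supertonic; minor seventh chord there is ii43.
C#-E#-G#: root C# is the dominant; major triad there is V.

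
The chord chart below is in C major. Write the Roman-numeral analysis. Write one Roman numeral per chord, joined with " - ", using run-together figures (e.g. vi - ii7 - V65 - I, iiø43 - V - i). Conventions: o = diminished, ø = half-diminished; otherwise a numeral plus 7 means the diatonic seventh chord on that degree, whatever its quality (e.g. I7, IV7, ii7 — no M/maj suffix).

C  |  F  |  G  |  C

I - IV - V - I

C: root C is the tonic; major triad there is I.
F: major triad on F = scale degree 4 → IV.
G: root G is the dominant; major triad there is V.
C: root C is the tonic; major triad there is I.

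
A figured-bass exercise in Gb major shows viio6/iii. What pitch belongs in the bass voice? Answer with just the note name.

C

The applied chord viio6/iii is rooted on A: A-C-Eb.
The figure 6 means first inversion — the third is in the bass.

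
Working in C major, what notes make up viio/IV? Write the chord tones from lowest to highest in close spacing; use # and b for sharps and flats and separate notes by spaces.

E G Bb

viio/IV is a secondary leading-tone chord. The target IV is F in C major; the applied chord is rooted a semitone below, on E.
Building a diminished triad on E gives E-G-Bb.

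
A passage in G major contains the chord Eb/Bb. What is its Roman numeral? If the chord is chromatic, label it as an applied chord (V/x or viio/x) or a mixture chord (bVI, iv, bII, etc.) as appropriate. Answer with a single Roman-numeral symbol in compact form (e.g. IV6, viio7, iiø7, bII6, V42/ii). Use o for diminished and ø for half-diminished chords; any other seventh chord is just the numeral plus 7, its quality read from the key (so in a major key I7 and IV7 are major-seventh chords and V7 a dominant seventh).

bVI64

Stacked in thirds the chord is Eb-G-Bb: a major triad on Eb.
Eb is the lowered sixth degree of G major (diatonic 6 would be E). This is a major triad on the lowered sixth degree, borrowed from the parallel minor.
With Bb in the bass the chord is in second inversion, so the figured bass is 64.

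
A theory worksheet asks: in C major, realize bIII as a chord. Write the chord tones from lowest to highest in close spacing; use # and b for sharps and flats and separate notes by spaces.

Scale degree 3 in C major is E; lowering it a half step gives Eb. bIII is a major triad on the lowered third degree, borrowed from the parallel minor.
So the chord is Eb-G-Bb.

Eb G Bb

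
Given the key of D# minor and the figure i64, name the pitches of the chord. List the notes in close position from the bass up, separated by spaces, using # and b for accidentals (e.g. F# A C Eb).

A# D# F#

The numeral's case and figure indicate a minor triad. In D# minor its root, scale degree 1, is D#.
Stacking thirds from D# gives D#-F#-A#.
With the 64 figure the chord is in second inversion; from the bass A# upward in close position it reads A#-D#-F#.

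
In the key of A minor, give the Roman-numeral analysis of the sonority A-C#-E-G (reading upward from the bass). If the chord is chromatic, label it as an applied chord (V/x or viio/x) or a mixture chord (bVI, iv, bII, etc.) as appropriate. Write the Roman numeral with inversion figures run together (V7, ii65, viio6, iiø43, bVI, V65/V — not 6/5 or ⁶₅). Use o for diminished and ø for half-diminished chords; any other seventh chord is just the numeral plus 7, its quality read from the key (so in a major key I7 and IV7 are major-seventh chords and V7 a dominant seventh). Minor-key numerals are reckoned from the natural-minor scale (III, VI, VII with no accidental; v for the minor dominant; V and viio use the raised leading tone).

V7/iv

Stacked in thirds the chord is A-C#-E-G: a dominant seventh chord on A.
A is not a diatonic chord root with this quality in A minor, but it lies a perfect fifth above D (iv), so the chord functions as an applied dominant of iv.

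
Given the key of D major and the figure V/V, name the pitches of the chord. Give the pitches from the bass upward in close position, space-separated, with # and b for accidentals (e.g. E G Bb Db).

The slash means an applied dominant: we want the dominant of V. In D major, V is A major, and its dominant is built on E.
Building a major triad on E gives E-G#-B.

E G# B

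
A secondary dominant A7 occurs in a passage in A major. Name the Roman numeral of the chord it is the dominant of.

The chord is a dominant seventh chord on A.
A dominant resolves down a perfect fifth: A → D. In A major, D is scale degree 4, i.e. IV.

IV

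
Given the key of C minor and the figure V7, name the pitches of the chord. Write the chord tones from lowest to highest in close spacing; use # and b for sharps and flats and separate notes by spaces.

G B D F

In C minor, the dominant is G. The dominant is major (leading tone raised), so V is a dominant seventh chord.
Stacking thirds from G gives G-B-D-F.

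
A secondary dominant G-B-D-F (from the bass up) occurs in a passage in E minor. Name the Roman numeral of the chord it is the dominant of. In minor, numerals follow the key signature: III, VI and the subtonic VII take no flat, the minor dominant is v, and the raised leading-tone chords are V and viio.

The chord is a dominant seventh chord on G.
A dominant resolves down a perfect fifth: G → C. In E minor, C is scale degree 6, i.e. VI.

VI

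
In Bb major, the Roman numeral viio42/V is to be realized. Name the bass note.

Db

The applied chord viio42/V is rooted on E: E-G-Bb-Db.
The figure 42 means third inversion — the seventh is in the bass.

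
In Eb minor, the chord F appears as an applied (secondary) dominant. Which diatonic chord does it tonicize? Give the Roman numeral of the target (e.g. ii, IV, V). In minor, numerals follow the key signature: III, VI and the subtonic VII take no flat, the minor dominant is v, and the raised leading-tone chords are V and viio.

V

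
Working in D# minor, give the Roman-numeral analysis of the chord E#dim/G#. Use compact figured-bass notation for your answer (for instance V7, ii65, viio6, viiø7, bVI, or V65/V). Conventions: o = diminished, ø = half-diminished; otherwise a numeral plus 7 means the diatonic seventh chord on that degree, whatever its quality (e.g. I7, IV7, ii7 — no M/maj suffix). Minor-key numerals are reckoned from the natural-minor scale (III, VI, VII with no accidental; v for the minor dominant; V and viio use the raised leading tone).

iio6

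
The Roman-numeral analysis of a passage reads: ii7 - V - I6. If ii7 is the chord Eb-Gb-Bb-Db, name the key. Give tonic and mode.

Db major

The chord Ebm7 is a minor seventh chord rooted on Eb; its label is ii7.
If Eb is scale degree 2 and the mode makes that degree carry a minor seventh chord, the tonic is Db and the mode is major.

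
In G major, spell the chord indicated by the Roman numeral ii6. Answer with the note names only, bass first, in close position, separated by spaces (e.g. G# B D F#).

C E A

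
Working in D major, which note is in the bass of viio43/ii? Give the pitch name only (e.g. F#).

A

The applied chord viio43/ii is rooted on D#: D#-F#-A-C.
The figure 43 means second inversion — the fifth is in the bass.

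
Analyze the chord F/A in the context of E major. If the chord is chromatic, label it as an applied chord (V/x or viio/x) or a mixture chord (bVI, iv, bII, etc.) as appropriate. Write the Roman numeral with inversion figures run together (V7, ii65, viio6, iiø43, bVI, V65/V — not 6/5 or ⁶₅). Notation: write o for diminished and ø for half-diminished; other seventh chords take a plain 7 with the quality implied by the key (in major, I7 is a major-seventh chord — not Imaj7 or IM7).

bII6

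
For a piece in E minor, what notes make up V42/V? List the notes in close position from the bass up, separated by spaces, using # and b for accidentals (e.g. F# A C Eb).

The slash means an applied dominant: we want the dominant of V. In E minor, V is B major, and its dominant is built on F#.
Building a dominant seventh chord on F# gives F#-A#-C#-E.
The figured bass 42 indicates third inversion, placing the seventh (E) in the bass: E-F#-A#-C#.

E F# A# C#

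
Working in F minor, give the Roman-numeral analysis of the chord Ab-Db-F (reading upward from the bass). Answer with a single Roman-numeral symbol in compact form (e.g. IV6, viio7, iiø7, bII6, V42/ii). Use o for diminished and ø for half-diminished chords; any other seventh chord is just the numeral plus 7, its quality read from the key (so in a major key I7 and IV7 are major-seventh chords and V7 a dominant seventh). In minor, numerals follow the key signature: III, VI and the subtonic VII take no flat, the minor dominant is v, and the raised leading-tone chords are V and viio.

VI64

The pitches Db-F-Ab form a major triad rooted on Db.
Db is scale degree 6 in F minor, and a major triad on that degree is written VI.
With Ab in the bass the chord is in second inversion, so the figured bass is 64.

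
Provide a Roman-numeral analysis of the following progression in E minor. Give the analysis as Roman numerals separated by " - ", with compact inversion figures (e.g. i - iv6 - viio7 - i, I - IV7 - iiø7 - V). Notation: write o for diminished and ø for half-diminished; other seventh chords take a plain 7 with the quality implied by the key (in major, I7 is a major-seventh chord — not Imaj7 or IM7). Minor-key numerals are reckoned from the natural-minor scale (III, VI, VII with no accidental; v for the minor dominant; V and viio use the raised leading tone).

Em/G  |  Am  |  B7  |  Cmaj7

Em/G: minor triad on E = scale degree 1 → i6.
Am: minor triad on A = scale degree 4 → iv.
B7: root B is the dominant; dominant seventh chord there is V7.
Cmaj7: major seventh chord on C = scale degree 6 → VI7.

i6 - iv - V7 - VI7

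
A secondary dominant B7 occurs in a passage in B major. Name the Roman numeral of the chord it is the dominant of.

IV

The chord is a dominant seventh chord on B.
A dominant resolves down a perfect fifth: B → E. In B major, E is scale degree 4, i.e. IV.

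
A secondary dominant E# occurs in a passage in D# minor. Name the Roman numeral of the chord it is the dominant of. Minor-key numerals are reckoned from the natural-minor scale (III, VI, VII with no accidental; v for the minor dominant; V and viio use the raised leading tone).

The chord is a major triad on E#.
A dominant resolves down a perfect fifth: E# → A#. In D# minor, A# is scale degree 5, i.e. V.

V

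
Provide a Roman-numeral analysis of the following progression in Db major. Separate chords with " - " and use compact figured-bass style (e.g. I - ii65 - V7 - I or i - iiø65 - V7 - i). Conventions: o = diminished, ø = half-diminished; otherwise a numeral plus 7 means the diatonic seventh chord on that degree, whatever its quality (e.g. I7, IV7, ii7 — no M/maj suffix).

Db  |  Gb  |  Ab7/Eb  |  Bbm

I - IV - V43 - vi

Db: major triad on Db = scale degree 1 → I.
Gb: major triad on Gb = scale degree 4 → IV.
Ab7/Eb: dominant seventh chord on Ab = scale degree 5 → V43.
Bbm: minor triad on Bb = scale degree 6 → vi.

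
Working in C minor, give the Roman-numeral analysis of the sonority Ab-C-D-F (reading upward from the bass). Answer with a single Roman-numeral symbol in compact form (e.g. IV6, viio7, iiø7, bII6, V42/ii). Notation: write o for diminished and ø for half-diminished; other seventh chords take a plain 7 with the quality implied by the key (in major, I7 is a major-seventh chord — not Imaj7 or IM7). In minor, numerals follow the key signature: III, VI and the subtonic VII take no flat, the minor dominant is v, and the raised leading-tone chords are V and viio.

iiø43

The pitches D-F-Ab-C form a half-diminished seventh chord rooted on D.
D is scale degree 2 in C minor, and a half-diminished seventh chord on that degree is written iiø7.
With Ab in the bass the chord is in second inversion, so the figured bass is 43.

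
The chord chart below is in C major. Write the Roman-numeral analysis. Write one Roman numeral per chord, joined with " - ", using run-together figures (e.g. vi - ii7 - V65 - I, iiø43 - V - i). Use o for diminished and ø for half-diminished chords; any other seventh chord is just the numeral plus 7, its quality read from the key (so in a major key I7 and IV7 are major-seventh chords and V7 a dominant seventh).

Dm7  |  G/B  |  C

Dm7: minor seventh chord on D = scale degree 2 → ii7.
G/B: major triad on G = scale degree 5 → V6.
C has root C, degree 1 in C major, so I.

ii7 - V6 - I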